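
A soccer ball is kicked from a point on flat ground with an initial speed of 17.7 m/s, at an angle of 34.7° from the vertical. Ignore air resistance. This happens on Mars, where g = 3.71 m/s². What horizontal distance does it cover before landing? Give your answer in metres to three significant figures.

Resolve: vₓ = 17.70 sin 34.7° = 10.08 m/s and v_y0 = 17.70 cos 34.7° = 14.55 m/s.
Time aloft: T = 2 v_y0 / g = 2 × 14.55 / 3.71 = 7.845 s.
Range: R = vₓ T = 10.08 × 7.845 = 79.05 m.

79.0 m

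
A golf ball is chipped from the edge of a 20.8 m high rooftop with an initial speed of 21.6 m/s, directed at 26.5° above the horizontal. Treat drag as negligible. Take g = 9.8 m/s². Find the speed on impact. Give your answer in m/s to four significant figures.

Components: vₓ = 21.60 cos 26.5° = 19.33 m/s, v_y0 = 21.60 sin 26.5° = 9.638 m/s.
The projectile lands when y = 20.8 + (9.638) t − ½·9.80·t² = 0. Positive root: t = (9.638 + √(9.638² + 2·9.80·20.8)) / 9.80 = (9.638 + 22.37) / 9.80 = 3.266 s.
Vertical velocity at impact: v_y = v_y0 − g t = 9.638 − 9.80 × 3.266 = −22.37 m/s.
Speed: |v| = √(vₓ² + v_y²) = √(19.33² + 22.37²) = 29.57 m/s.

29.57 m/s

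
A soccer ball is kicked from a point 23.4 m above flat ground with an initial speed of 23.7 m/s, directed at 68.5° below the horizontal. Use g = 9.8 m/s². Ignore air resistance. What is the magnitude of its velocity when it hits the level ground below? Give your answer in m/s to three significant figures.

vₓ = 23.70 cos 68.5° = 8.686 m/s; v_y0 = −22.05 m/s (downward).
The projectile lands when y = 23.4 + (−22.05) t − ½·9.80·t² = 0. Positive root: t = (−22.05 + √(22.05² + 2·9.80·23.4)) / 9.80 = (−22.05 + 30.74) / 9.80 = 0.8865 s.
Vertical velocity at impact: v_y = v_y0 − g t = −22.05 − 9.80 × 0.8865 = −30.74 m/s.
Speed: |v| = √(vₓ² + v_y²) = √(8.686² + 30.74²) = 31.94 m/s.

31.9 m/s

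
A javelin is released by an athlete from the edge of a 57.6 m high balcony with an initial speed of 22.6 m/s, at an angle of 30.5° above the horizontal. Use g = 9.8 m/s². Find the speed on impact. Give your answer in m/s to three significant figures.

40.5 m/s

vₓ = 22.60 cos 30.5° = 19.47 m/s; v_y0 = 22.60 sin 30.5° = 11.47 m/s.
Vertical motion (up positive, ground at y = 0): 4.900 t² − (11.47) t − 57.6 = 0, so t = (11.47 + √(11.47² + 2·9.80·57.6)) / 9.80 = (11.47 + 35.50) / 9.80 = 4.793 s.
Vertical velocity at impact: v_y = v_y0 − g t = 11.47 − 9.80 × 4.793 = −35.50 m/s.
Speed: |v| = √(vₓ² + v_y²) = √(19.47² + 35.50²) = 40.49 m/s.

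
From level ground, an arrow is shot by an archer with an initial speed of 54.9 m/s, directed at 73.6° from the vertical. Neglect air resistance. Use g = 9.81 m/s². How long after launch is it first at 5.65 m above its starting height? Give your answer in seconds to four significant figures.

0.4204 s

vₓ = 54.90 sin 73.6° = 52.67 m/s; v_y0 = 54.90 cos 73.6° = 15.50 m/s.
Set y = v_y0 t − ½ g t² = 5.65: 4.905 t² − 15.50 t + 5.65 = 0.
t = [15.50 ± √(15.50² − 2·9.81·5.65)] / 9.81 = (15.50 ± 11.38) / 9.81, so t = 0.4204 s or t = 2.740 s.
The first (ascending) time is 0.4204 s.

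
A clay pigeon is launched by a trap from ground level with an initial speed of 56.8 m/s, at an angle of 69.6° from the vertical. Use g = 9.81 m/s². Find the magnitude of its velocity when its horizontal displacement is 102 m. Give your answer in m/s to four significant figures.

Components: vₓ = 56.80 sin 69.6° = 53.24 m/s, v_y0 = 56.80 cos 69.6° = 19.80 m/s.
Time to reach x = 102 m: t = x/vₓ = 102/53.24 = 1.916 s.
Vertical velocity there: v_y = v_y0 − g t = 19.80 − 9.81 × 1.916 = 1.004 m/s.
Speed: √(vₓ² + v_y²) = √(53.24² + 1.004²) = 53.25 m/s.

53.25 m/s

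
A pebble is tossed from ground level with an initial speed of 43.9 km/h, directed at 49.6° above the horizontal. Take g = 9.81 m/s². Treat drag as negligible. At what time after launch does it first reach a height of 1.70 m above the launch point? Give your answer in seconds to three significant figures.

Convert: 43.9 km/h = 43.9/3.6 = 12.19 m/s.
Resolve: vₓ = 12.19 cos 49.6° = 7.903 m/s and v_y0 = 12.19 sin 49.6° = 9.287 m/s.
Set y = v_y0 t − ½ g t² = 1.70: 4.905 t² − 9.287 t + 1.70 = 0.
Quadratic formula: t = (9.287 ± √52.886) / 9.81 = (9.287 ± 7.272) / 9.81 → t = 0.2053 s or 1.688 s.
The first (ascending) time is 0.2053 s.

0.205 s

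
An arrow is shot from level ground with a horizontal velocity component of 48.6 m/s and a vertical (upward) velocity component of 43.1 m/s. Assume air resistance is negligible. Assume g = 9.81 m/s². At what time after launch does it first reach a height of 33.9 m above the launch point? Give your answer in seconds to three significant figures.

Set y = v_y0 t − ½ g t² = 33.9: 4.905 t² − 43.10 t + 33.9 = 0.
t = [43.10 ± √(43.10² − 2·9.81·33.9)] / 9.81 = (43.10 ± 34.53) / 9.81, so t = 0.8733 s or t = 7.914 s.
The first (ascending) time is 0.8733 s.

0.873 s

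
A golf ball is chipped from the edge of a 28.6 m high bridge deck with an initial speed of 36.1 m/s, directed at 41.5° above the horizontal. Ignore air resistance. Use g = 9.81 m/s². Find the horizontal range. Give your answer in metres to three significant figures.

Components: vₓ = 36.10 cos 41.5° = 27.04 m/s, v_y0 = 36.10 sin 41.5° = 23.92 m/s.
With up positive and y = 0 at the ground: y(t) = 28.6 + (23.92) t − 4.905 t². Setting y = 0 and taking the positive root: t = [23.92 + √(23.92² + 2·9.81·28.6)] / 9.81 = (23.92 + 33.66) / 9.81 = 5.870 s.
Horizontal distance: R = vₓ t = 27.04 × 5.870 = 158.7 m.

159 m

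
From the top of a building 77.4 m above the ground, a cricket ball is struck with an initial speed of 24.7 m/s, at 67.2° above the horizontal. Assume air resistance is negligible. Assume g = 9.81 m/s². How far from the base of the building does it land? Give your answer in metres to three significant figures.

Components: vₓ = 24.70 cos 67.2° = 9.572 m/s, v_y0 = 24.70 sin 67.2° = 22.77 m/s.
Vertical motion (up positive, ground at y = 0): 4.905 t² − (22.77) t − 77.4 = 0, so t = (22.77 + √(22.77² + 2·9.81·77.4)) / 9.81 = (22.77 + 45.13) / 9.81 = 6.922 s.
Horizontal distance: R = vₓ t = 9.572 × 6.922 = 66.25 m.

66.3 m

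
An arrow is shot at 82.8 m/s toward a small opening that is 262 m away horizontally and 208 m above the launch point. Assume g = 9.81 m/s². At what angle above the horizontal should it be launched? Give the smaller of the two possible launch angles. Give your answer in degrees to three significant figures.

52.4°

Trajectory: y = x tanθ − g x² (1 + tan²θ)/(2v₀²). With x = 262, y = 208, v₀ = 82.8, g = 9.81:
49.11 tan²θ − 262 tanθ + (257.1) = 0.
tanθ = [262 ± √(262² − 4 × 49.11 × (257.1))] / (2 × 49.11) = (262 ± 134.7) / 98.22, giving tanθ = 1.296 or 4.038.
θ = 52.35° or 76.09°; the smaller is 52.35°.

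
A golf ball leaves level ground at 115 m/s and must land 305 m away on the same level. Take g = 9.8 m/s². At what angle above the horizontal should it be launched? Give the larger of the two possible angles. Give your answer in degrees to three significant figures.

83.5°

R = v₀² sin 2θ / g gives sin 2θ = gR/v₀² = 9.80·305/115² = 0.2260.
2θ = 13.06° or 180° − 13.06° = 166.9°, so θ = 6.531° or 83.47°.
The larger angle is 83.47°.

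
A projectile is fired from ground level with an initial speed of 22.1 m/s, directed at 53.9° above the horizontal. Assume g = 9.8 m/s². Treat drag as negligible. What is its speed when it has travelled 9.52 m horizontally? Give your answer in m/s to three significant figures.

Horizontal component vₓ = 22.10 cos 53.9° = 13.02 m/s; vertical v_y0 = 22.10 sin 53.9° = 17.86 m/s.
Time to reach x = 9.52 m: t = x/vₓ = 9.52/13.02 = 0.7311 s.
Vertical velocity there: v_y = v_y0 − g t = 17.86 − 9.80 × 0.7311 = 10.69 m/s.
Speed: √(vₓ² + v_y²) = √(13.02² + 10.69²) = 16.85 m/s.

16.8 m/s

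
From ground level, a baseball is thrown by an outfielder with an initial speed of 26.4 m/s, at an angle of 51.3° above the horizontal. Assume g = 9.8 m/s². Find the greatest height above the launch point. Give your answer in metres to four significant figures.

Horizontal component vₓ = 26.40 cos 51.3° = 16.51 m/s; vertical v_y0 = 26.40 sin 51.3° = 20.60 m/s.
Maximum height: H = v_y0² / (2g) = 20.60² / (2 × 9.80) = 21.66 m.

21.66 m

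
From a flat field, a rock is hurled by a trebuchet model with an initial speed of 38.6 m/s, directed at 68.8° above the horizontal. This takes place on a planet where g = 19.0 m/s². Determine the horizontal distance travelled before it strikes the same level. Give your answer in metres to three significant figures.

vₓ = 38.60 cos 68.8° = 13.96 m/s; v_y0 = 38.60 sin 68.8° = 35.99 m/s.
Time aloft: T = 2 v_y0 / g = 2 × 35.99 / 19.0 = 3.788 s.
Horizontal distance R = vₓ T = 13.96 × 3.788 = 52.88 m.

52.9 m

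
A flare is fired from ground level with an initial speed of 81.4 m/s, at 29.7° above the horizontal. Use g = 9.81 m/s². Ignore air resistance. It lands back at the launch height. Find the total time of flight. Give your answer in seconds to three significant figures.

8.22 s

Resolve: vₓ = 81.40 cos 29.7° = 70.71 m/s and v_y0 = 81.40 sin 29.7° = 40.33 m/s.
Time of flight on level ground: T = 2 v_y0 / g = 2 × 40.33 / 9.81 = 8.222 s.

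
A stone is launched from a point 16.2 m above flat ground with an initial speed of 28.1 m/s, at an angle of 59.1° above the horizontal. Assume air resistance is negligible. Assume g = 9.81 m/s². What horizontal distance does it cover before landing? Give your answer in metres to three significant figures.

79.6 m

Components: vₓ = 28.10 cos 59.1° = 14.43 m/s, v_y0 = 28.10 sin 59.1° = 24.11 m/s.
With up positive and y = 0 at the ground: y(t) = 16.2 + (24.11) t − 4.905 t². Setting y = 0 and taking the positive root: t = [24.11 + √(24.11² + 2·9.81·16.2)] / 9.81 = (24.11 + 29.99) / 9.81 = 5.515 s.
Horizontal distance: R = vₓ t = 14.43 × 5.515 = 79.58 m.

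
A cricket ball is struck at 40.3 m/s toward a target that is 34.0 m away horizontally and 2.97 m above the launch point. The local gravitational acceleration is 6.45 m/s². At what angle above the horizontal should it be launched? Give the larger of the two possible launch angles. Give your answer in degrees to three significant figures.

Trajectory: y = x tanθ − g x² (1 + tan²θ)/(2v₀²). With x = 34.0, y = 2.97, v₀ = 40.3, g = 6.45:
2.296 tan²θ − 34.0 tanθ + (5.266) = 0.
tanθ = [34.0 ± √(34.0² − 4 × 2.296 × (5.266))] / (2 × 2.296) = (34.0 ± 33.28) / 4.591, giving tanθ = 0.1565 or 14.66.
θ = 8.896° or 86.10°; the larger is 86.10°.

86.1°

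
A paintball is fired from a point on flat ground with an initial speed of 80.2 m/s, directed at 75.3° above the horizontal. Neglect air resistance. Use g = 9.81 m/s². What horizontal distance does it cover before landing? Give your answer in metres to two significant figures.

Horizontal component vₓ = 80.20 cos 75.3° = 20.35 m/s; vertical v_y0 = 80.20 sin 75.3° = 77.57 m/s.
Time aloft: T = 2 v_y0 / g = 2 × 77.57 / 9.81 = 15.82 s.
Range: R = vₓ T = 20.35 × 15.82 = 321.9 m.

320 m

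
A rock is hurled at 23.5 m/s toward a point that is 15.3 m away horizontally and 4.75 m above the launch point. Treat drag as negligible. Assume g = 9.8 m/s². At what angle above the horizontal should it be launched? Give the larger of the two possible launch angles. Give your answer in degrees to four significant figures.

81.74°

Trajectory: y = x tanθ − g x² (1 + tan²θ)/(2v₀²). With x = 15.3, y = 4.75, v₀ = 23.5, g = 9.80:
2.077 tan²θ − 15.3 tanθ + (6.827) = 0.
tanθ = [15.3 ± √(15.3² − 4 × 2.077 × (6.827))] / (2 × 2.077) = (15.3 ± 13.32) / 4.154, giving tanθ = 0.4771 or 6.889.
θ = 25.51° or 81.74°; the larger is 81.74°.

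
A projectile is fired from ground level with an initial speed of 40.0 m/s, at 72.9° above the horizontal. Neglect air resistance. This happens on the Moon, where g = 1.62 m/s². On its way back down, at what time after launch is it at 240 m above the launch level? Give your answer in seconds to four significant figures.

Horizontal component vₓ = 40.00 cos 72.9° = 11.76 m/s; vertical v_y0 = 40.00 sin 72.9° = 38.23 m/s.
Set y = v_y0 t − ½ g t² = 240: 0.8100 t² − 38.23 t + 240 = 0.
t = [38.23 ± √(38.23² − 2·1.62·240)] / 1.62 = (38.23 ± 26.15) / 1.62, so t = 7.455 s or t = 39.74 s.
The descending-branch root is 39.74 s.

39.74 s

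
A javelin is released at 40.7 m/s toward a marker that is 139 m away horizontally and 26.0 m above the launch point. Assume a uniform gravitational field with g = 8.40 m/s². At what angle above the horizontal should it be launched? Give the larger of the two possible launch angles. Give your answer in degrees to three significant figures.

Trajectory: y = x tanθ − g x² (1 + tan²θ)/(2v₀²). With x = 139, y = 26.0, v₀ = 40.7, g = 8.40:
48.99 tan²θ − 139 tanθ + (74.99) = 0.
tanθ = [139 ± √(139² − 4 × 48.99 × (74.99))] / (2 × 48.99) = (139 ± 68.02) / 97.98, giving tanθ = 0.7244 or 2.113.
θ = 35.92° or 64.67°; the larger is 64.67°.

64.7°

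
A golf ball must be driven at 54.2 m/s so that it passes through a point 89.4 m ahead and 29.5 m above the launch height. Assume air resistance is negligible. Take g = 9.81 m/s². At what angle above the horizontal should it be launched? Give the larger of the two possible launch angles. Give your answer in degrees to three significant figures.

Trajectory: y = x tanθ − g x² (1 + tan²θ)/(2v₀²). With x = 89.4, y = 29.5, v₀ = 54.2, g = 9.81:
13.34 tan²θ − 89.4 tanθ + (42.84) = 0.
tanθ = [89.4 ± √(89.4² − 4 × 13.34 × (42.84))] / (2 × 13.34) = (89.4 ± 75.53) / 26.69, giving tanθ = 0.5195 or 6.180.
θ = 27.45° or 80.81°; the larger is 80.81°.

80.8°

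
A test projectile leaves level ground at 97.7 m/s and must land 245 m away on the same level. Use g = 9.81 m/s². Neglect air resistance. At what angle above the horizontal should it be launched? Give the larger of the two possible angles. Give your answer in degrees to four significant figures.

Level-ground range R = v₀² sin(2θ)/g ⇒ sin(2θ) = gR/v₀² = 9.81 × 245 / 97.7² = 0.2518.
2θ = 14.58° or 180° − 14.58° = 165.4°, so θ = 7.292° or 82.71°.
The larger angle is 82.71°.

82.71°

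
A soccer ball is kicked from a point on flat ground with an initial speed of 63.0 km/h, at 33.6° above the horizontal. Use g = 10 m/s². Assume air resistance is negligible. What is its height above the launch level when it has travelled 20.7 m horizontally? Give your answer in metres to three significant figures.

Convert: 63.0 km/h = 63.0/3.6 = 17.50 m/s.
Resolve: vₓ = 17.50 cos 33.6° = 14.58 m/s and v_y0 = 17.50 sin 33.6° = 9.684 m/s.
At x = 20.7 m, t = x/vₓ = 20.7/14.58 = 1.420 s.
Height: y = v_y0 t − ½ g t² = 9.684 × 1.420 − 5.000 × 1.420² = 13.75 − 10.08 = 3.669 m.

3.67 m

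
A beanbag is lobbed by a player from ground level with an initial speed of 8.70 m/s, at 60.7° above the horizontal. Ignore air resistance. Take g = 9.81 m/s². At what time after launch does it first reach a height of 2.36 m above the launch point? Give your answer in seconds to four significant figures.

0.4313 s

Resolve: vₓ = 8.700 cos 60.7° = 4.258 m/s and v_y0 = 8.700 sin 60.7° = 7.587 m/s.
Set y = v_y0 t − ½ g t² = 2.36: 4.905 t² − 7.587 t + 2.36 = 0.
Quadratic formula: t = (7.587 ± √11.259) / 9.81 = (7.587 ± 3.356) / 9.81 → t = 0.4313 s or 1.115 s.
The first (ascending) time is 0.4313 s.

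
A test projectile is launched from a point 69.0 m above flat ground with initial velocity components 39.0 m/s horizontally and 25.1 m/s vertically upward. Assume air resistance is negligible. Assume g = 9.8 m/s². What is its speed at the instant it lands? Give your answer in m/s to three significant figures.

With up positive and y = 0 at the ground: y(t) = 69.0 + (25.10) t − 4.900 t². Setting y = 0 and taking the positive root: t = [25.10 + √(25.10² + 2·9.80·69.0)] / 9.80 = (25.10 + 44.52) / 9.80 = 7.105 s.
Vertical velocity at impact: v_y = v_y0 − g t = 25.10 − 9.80 × 7.105 = −44.52 m/s.
Speed: |v| = √(vₓ² + v_y²) = √(39.00² + 44.52²) = 59.19 m/s.

59.2 m/s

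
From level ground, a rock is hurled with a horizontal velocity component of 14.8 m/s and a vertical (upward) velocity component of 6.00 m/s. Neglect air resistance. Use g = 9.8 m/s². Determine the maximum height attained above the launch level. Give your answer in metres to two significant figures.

Peak height H = v_y0² / (2g) = 36.000 / 19.60 = 1.837 m.

1.8 m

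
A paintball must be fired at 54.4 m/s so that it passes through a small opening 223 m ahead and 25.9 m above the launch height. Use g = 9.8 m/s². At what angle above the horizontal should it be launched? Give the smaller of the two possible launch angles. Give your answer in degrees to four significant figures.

32.36°

Trajectory: y = x tanθ − g x² (1 + tan²θ)/(2v₀²). With x = 223, y = 25.9, v₀ = 54.4, g = 9.80:
82.34 tan²θ − 223 tanθ + (108.2) = 0.
tanθ = [223 ± √(223² − 4 × 82.34 × (108.2))] / (2 × 82.34) = (223 ± 118.7) / 164.7, giving tanθ = 0.6336 or 2.075.
θ = 32.36° or 64.27°; the smaller is 32.36°.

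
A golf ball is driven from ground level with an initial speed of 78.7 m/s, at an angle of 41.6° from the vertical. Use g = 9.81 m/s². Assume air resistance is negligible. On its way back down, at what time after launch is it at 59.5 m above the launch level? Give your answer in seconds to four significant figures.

Horizontal component vₓ = 78.70 sin 41.6° = 52.25 m/s; vertical v_y0 = 78.70 cos 41.6° = 58.85 m/s.
Height y(t) = 58.85 t − 4.905 t² = 59.5 gives 4.905 t² − 58.85 t + 59.5 = 0.
Quadratic formula: t = (58.85 ± √2296.1) / 9.81 = (58.85 ± 47.92) / 9.81 → t = 1.115 s or 10.88 s.
The descending-branch root is 10.88 s.

10.88 s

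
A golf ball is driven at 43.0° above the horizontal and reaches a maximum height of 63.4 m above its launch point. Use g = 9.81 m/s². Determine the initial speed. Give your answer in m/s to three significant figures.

At the peak v_y = 0, so v_y0 = √(2gH) = √(2 × 9.81 × 63.4) = 35.27 m/s.
v_y0 = v₀ sin θ ⇒ v₀ = 35.27 / sin 43.0° = 51.71 m/s.

51.7 m/s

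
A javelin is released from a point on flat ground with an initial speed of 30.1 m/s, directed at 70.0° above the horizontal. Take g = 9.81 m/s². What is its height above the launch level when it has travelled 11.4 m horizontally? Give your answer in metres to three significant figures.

25.3 m

vₓ = 30.10 cos 70.0° = 10.29 m/s; v_y0 = 30.10 sin 70.0° = 28.28 m/s.
Time to reach x = 11.4 m: t = x/vₓ = 11.4/10.29 = 1.107 s.
Height: y = v_y0 t − ½ g t² = 28.28 × 1.107 − 4.905 × 1.107² = 31.32 − 6.015 = 25.31 m.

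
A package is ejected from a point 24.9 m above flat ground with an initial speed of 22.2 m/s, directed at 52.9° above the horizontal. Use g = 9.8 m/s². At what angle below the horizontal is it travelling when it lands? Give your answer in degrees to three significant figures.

Components: vₓ = 22.20 cos 52.9° = 13.39 m/s, v_y0 = 22.20 sin 52.9° = 17.71 m/s.
With up positive and y = 0 at the ground: y(t) = 24.9 + (17.71) t − 4.900 t². Setting y = 0 and taking the positive root: t = [17.71 + √(17.71² + 2·9.80·24.9)] / 9.80 = (17.71 + 28.31) / 9.80 = 4.696 s.
At impact: v_y = v_y0 − g t = −28.31 m/s; vₓ = 13.39 m/s.
Angle below horizontal: arctan(|v_y|/vₓ) = arctan(28.31/13.39) = 64.69°.

64.7°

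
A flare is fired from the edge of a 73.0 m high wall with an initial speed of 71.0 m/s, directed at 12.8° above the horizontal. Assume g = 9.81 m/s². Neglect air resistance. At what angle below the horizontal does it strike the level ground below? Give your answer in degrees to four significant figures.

30.62°

Horizontal component vₓ = 71.00 cos 12.8° = 69.24 m/s; vertical v_y0 = 71.00 sin 12.8° = 15.73 m/s.
With up positive and y = 0 at the ground: y(t) = 73.0 + (15.73) t − 4.905 t². Setting y = 0 and taking the positive root: t = [15.73 + √(15.73² + 2·9.81·73.0)] / 9.81 = (15.73 + 40.98) / 9.81 = 5.781 s.
At impact: v_y = v_y0 − g t = −40.98 m/s; vₓ = 69.24 m/s.
Angle below horizontal: arctan(|v_y|/vₓ) = arctan(40.98/69.24) = 30.62°.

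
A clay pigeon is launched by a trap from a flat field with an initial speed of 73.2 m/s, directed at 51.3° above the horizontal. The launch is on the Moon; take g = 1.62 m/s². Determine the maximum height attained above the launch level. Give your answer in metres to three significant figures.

1010 m

Resolve: vₓ = 73.20 cos 51.3° = 45.77 m/s and v_y0 = 73.20 sin 51.3° = 57.13 m/s.
Maximum height: H = v_y0² / (2g) = 57.13² / (2 × 1.62) = 1007 m.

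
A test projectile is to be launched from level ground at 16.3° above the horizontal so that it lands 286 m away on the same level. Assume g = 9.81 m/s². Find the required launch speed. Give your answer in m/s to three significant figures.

72.2 m/s

From R = (v₀² / g) sin 2θ: v₀ = √(gR / sin 2θ).
v₀ = √(9.81 × 286 / sin 32.60°) = √(2806 / 0.5388) = √5207.5 = 72.16 m/s.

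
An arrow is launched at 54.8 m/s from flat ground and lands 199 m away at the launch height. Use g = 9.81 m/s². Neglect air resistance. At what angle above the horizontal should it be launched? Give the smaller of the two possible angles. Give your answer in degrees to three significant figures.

20.3°

Level-ground range R = v₀² sin(2θ)/g ⇒ sin(2θ) = gR/v₀² = 9.81 × 199 / 54.8² = 0.6501.
2θ = 40.55° or 180° − 40.55° = 139.5°, so θ = 20.27° or 69.73°.
The smaller angle is 20.27°.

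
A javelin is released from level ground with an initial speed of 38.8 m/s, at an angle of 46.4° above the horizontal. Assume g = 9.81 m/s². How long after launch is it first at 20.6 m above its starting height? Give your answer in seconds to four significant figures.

0.8632 s

vₓ = 38.80 cos 46.4° = 26.76 m/s; v_y0 = 38.80 sin 46.4° = 28.10 m/s.
Require v_y0 t − ½ g t² = 20.6, i.e. 4.905 t² − 28.10 t + 20.6 = 0.
Quadratic formula: t = (28.10 ± √385.32) / 9.81 = (28.10 ± 19.63) / 9.81 → t = 0.8632 s or 4.865 s.
The first (ascending) time is 0.8632 s.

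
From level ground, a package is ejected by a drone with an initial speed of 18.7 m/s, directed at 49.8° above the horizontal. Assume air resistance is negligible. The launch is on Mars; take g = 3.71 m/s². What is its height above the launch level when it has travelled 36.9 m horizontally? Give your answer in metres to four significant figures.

26.33 m

Resolve: vₓ = 18.70 cos 49.8° = 12.07 m/s and v_y0 = 18.70 sin 49.8° = 14.28 m/s.
x = vₓ t ⇒ t = 36.9/12.07 = 3.057 s.
Height: y = v_y0 t − ½ g t² = 14.28 × 3.057 − 1.855 × 3.057² = 43.67 − 17.34 = 26.33 m.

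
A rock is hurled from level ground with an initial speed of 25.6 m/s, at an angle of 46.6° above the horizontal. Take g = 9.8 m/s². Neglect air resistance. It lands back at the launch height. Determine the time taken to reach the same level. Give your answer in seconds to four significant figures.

3.796 s

Components: vₓ = 25.60 cos 46.6° = 17.59 m/s, v_y0 = 25.60 sin 46.6° = 18.60 m/s.
It returns to y = 0 when t = 2 v_y0 / g = 2(18.60)/9.80 = 3.796 s.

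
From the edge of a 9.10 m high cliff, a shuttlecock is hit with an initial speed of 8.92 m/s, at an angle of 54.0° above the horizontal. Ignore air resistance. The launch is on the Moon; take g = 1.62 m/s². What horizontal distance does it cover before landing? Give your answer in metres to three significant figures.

52.6 m

Resolve: vₓ = 8.920 cos 54.0° = 5.243 m/s and v_y0 = 8.920 sin 54.0° = 7.216 m/s.
With up positive and y = 0 at the ground: y(t) = 9.10 + (7.216) t − 0.8100 t². Setting y = 0 and taking the positive root: t = [7.216 + √(7.216² + 2·1.62·9.10)] / 1.62 = (7.216 + 9.031) / 1.62 = 10.03 s.
Horizontal distance: R = vₓ t = 5.243 × 10.03 = 52.58 m.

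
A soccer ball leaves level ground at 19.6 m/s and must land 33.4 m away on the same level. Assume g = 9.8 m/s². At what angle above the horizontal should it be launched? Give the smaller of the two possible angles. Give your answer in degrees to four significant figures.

29.22°

From R = (v₀²/g) sin 2θ: sin 2θ = 9.80 × 33.4 / 384.16 = 0.8520.
2θ = 58.43° or 180° − 58.43° = 121.6°, so θ = 29.22° or 60.78°.
The smaller angle is 29.22°.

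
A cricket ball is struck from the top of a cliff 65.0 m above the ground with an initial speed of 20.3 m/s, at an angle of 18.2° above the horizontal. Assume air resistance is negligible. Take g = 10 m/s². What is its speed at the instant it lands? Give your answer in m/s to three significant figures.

41.4 m/s

vₓ = 20.30 cos 18.2° = 19.28 m/s; v_y0 = 20.30 sin 18.2° = 6.340 m/s.
With up positive and y = 0 at the ground: y(t) = 65.0 + (6.340) t − 5.000 t². Setting y = 0 and taking the positive root: t = [6.340 + √(6.340² + 2·10.0·65.0)] / 10.0 = (6.340 + 36.61) / 10.0 = 4.295 s.
Vertical velocity at impact: v_y = v_y0 − g t = 6.340 − 10.0 × 4.295 = −36.61 m/s.
Speed: |v| = √(vₓ² + v_y²) = √(19.28² + 36.61²) = 41.38 m/s.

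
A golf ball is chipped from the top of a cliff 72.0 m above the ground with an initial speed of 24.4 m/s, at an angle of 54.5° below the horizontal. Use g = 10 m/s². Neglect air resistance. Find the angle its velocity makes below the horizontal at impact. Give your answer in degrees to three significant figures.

Components: vₓ = 24.40 cos 54.5° = 14.17 m/s, v_y0 = −19.86 m/s (downward).
The projectile lands when y = 72.0 + (−19.86) t − ½·10.0·t² = 0. Positive root: t = (−19.86 + √(19.86² + 2·10.0·72.0)) / 10.0 = (−19.86 + 42.83) / 10.0 = 2.297 s.
At impact: v_y = v_y0 − g t = −42.83 m/s; vₓ = 14.17 m/s.
Angle below horizontal: arctan(|v_y|/vₓ) = arctan(42.83/14.17) = 71.70°.

71.7°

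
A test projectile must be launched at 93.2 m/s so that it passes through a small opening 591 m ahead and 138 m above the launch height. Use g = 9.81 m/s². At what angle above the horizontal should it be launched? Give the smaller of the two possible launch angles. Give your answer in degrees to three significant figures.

37.2°

Trajectory: y = x tanθ − g x² (1 + tan²θ)/(2v₀²). With x = 591, y = 138, v₀ = 93.2, g = 9.81:
197.2 tan²θ − 591 tanθ + (335.2) = 0.
tanθ = [591 ± √(591² − 4 × 197.2 × (335.2))] / (2 × 197.2) = (591 ± 291.2) / 394.5, giving tanθ = 0.7600 or 2.236.
θ = 37.23° or 65.91°; the smaller is 37.23°.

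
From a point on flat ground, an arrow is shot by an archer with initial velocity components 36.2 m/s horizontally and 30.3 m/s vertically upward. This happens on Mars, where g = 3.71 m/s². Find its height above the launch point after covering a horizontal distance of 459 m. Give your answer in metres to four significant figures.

Time to reach x = 459 m: t = x/vₓ = 459/36.20 = 12.68 s.
Height: y = v_y0 t − ½ g t² = 30.30 × 12.68 − 1.855 × 12.68² = 384.2 − 298.2 = 85.96 m.

85.96 m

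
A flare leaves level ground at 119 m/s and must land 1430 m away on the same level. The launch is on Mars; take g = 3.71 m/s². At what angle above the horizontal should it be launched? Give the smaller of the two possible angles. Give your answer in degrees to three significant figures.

11.0°

Level-ground range R = v₀² sin(2θ)/g ⇒ sin(2θ) = gR/v₀² = 3.71 × 1430 / 119² = 0.3746.
2θ = 22.00° or 180° − 22.00° = 158.0°, so θ = 11.00° or 79.00°.
The smaller angle is 11.00°.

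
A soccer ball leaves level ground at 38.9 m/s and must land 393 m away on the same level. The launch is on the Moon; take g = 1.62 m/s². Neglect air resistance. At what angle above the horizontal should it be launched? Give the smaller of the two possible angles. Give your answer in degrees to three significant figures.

From R = (v₀²/g) sin 2θ: sin 2θ = 1.62 × 393 / 1513.2 = 0.4207.
2θ = 24.88° or 180° − 24.88° = 155.1°, so θ = 12.44° or 77.56°.
The smaller angle is 12.44°.

12.4°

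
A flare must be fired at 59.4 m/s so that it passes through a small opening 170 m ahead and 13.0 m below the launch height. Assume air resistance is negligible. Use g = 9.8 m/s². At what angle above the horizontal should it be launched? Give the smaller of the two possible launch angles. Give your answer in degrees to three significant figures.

Trajectory: y = x tanθ − g x² (1 + tan²θ)/(2v₀²). With x = 170, y = −13.0, v₀ = 59.4, g = 9.80:
40.13 tan²θ − 170 tanθ + (27.13) = 0.
tanθ = [170 ± √(170² − 4 × 40.13 × (27.13))] / (2 × 40.13) = (170 ± 156.7) / 80.27, giving tanθ = 0.1661 or 4.070.
θ = 9.433° or 76.19°; the smaller is 9.433°.

9.43°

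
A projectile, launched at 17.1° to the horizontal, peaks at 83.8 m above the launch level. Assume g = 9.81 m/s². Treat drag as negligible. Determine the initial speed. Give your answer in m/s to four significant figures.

At the peak v_y = 0, so v_y0 = √(2gH) = √(2 × 9.81 × 83.8) = 40.55 m/s.
v_y0 = v₀ sin θ ⇒ v₀ = 40.55 / sin 17.1° = 137.9 m/s.

137.9 m/s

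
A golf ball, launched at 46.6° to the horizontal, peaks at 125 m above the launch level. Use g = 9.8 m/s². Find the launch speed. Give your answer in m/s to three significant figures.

68.1 m/s

At the peak v_y = 0, so v_y0 = √(2gH) = √(2 × 9.80 × 125) = 49.50 m/s.
v_y0 = v₀ sin θ ⇒ v₀ = 49.50 / sin 46.6° = 68.12 m/s.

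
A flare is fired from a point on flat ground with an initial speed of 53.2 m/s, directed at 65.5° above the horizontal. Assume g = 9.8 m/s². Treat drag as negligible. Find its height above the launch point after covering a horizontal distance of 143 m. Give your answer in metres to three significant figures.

108 m

Resolve: vₓ = 53.20 cos 65.5° = 22.06 m/s and v_y0 = 53.20 sin 65.5° = 48.41 m/s.
At x = 143 m, t = x/vₓ = 143/22.06 = 6.482 s.
Height: y = v_y0 t − ½ g t² = 48.41 × 6.482 − 4.900 × 6.482² = 313.8 − 205.9 = 107.9 m.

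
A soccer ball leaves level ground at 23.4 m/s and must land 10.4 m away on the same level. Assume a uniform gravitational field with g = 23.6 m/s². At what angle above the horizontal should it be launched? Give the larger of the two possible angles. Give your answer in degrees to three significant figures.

76.7°

Level-ground range R = v₀² sin(2θ)/g ⇒ sin(2θ) = gR/v₀² = 23.6 × 10.4 / 23.4² = 0.4482.
2θ = 26.63° or 180° − 26.63° = 153.4°, so θ = 13.32° or 76.68°.
The larger angle is 76.68°.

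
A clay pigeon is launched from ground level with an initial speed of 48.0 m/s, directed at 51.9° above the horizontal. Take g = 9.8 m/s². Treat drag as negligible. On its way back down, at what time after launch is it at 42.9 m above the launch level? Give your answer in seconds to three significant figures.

vₓ = 48.00 cos 51.9° = 29.62 m/s; v_y0 = 48.00 sin 51.9° = 37.77 m/s.
Height y(t) = 37.77 t − 4.900 t² = 42.9 gives 4.900 t² − 37.77 t + 42.9 = 0.
t = [37.77 ± √(37.77² − 2·9.80·42.9)] / 9.80 = (37.77 ± 24.21) / 9.80, so t = 1.384 s or t = 6.324 s.
The descending-branch root is 6.324 s.

6.32 s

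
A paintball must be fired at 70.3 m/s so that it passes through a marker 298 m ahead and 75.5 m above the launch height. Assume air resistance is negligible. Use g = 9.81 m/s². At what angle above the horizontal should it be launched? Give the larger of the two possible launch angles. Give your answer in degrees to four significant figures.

69.62°

Trajectory: y = x tanθ − g x² (1 + tan²θ)/(2v₀²). With x = 298, y = 75.5, v₀ = 70.3, g = 9.81:
88.14 tan²θ − 298 tanθ + (163.6) = 0.
tanθ = [298 ± √(298² − 4 × 88.14 × (163.6))] / (2 × 88.14) = (298 ± 176.4) / 176.3, giving tanθ = 0.6899 or 2.691.
θ = 34.60° or 69.62°; the larger is 69.62°.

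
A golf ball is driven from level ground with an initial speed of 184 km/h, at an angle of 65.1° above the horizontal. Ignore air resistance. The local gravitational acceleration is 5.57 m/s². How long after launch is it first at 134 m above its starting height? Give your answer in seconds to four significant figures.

3.723 s

Convert: 184 km/h = 184/3.6 = 51.11 m/s.
vₓ = 51.11 cos 65.1° = 21.52 m/s; v_y0 = 51.11 sin 65.1° = 46.36 m/s.
Set y = v_y0 t − ½ g t² = 134: 2.785 t² − 46.36 t + 134 = 0.
Quadratic formula: t = (46.36 ± √656.49) / 5.57 = (46.36 ± 25.62) / 5.57 → t = 3.723 s or 12.92 s.
The first (ascending) time is 3.723 s.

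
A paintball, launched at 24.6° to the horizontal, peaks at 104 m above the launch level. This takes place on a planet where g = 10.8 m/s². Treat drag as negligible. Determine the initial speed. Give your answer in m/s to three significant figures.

114 m/s

At the peak v_y = 0, so v_y0 = √(2gH) = √(2 × 10.8 × 104) = 47.40 m/s.
v_y0 = v₀ sin θ ⇒ v₀ = 47.40 / sin 24.6° = 113.9 m/s.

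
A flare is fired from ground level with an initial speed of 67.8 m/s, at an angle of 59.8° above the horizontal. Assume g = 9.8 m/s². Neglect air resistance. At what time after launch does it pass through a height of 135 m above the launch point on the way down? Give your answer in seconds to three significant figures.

vₓ = 67.80 cos 59.8° = 34.10 m/s; v_y0 = 67.80 sin 59.8° = 58.60 m/s.
Require v_y0 t − ½ g t² = 135, i.e. 4.900 t² − 58.60 t + 135 = 0.
t = [58.60 ± √(58.60² − 2·9.80·135)] / 9.80 = (58.60 ± 28.07) / 9.80, so t = 3.115 s or t = 8.843 s.
The descending-branch root is 8.843 s.

8.84 s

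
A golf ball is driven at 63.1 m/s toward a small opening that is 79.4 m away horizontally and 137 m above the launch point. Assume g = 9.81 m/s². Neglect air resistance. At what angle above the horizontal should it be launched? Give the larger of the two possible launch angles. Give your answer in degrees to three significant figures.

82.7°

Trajectory: y = x tanθ − g x² (1 + tan²θ)/(2v₀²). With x = 79.4, y = 137, v₀ = 63.1, g = 9.81:
7.766 tan²θ − 79.4 tanθ + (144.8) = 0.
tanθ = [79.4 ± √(79.4² − 4 × 7.766 × (144.8))] / (2 × 7.766) = (79.4 ± 42.51) / 15.53, giving tanθ = 2.375 or 7.849.
θ = 67.17° or 82.74°; the larger is 82.74°.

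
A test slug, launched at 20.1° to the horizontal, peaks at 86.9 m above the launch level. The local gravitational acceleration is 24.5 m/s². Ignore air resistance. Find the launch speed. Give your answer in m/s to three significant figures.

At the peak v_y = 0, so v_y0 = √(2gH) = √(2 × 24.5 × 86.9) = 65.25 m/s.
v_y0 = v₀ sin θ ⇒ v₀ = 65.25 / sin 20.1° = 189.9 m/s.

190 m/s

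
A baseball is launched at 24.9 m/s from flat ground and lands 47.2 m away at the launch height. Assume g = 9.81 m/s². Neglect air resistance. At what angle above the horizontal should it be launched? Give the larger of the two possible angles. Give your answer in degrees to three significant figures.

65.8°

R = v₀² sin 2θ / g gives sin 2θ = gR/v₀² = 9.81·47.2/24.9² = 0.7468.
2θ = 48.32° or 180° − 48.32° = 131.7°, so θ = 24.16° or 65.84°.
The larger angle is 65.84°.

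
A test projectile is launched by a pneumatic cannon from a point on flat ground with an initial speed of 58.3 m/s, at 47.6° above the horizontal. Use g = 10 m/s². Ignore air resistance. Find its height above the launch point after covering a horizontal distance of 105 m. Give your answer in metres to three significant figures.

vₓ = 58.30 cos 47.6° = 39.31 m/s; v_y0 = 58.30 sin 47.6° = 43.05 m/s.
Time to reach x = 105 m: t = x/vₓ = 105/39.31 = 2.671 s.
Height: y = v_y0 t − ½ g t² = 43.05 × 2.671 − 5.000 × 2.671² = 115.0 − 35.67 = 79.32 m.

79.3 m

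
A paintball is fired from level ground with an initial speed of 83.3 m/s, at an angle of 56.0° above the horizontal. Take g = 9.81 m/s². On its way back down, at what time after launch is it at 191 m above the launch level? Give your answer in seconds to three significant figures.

Resolve: vₓ = 83.30 cos 56.0° = 46.58 m/s and v_y0 = 83.30 sin 56.0° = 69.06 m/s.
Set y = v_y0 t − ½ g t² = 191: 4.905 t² − 69.06 t + 191 = 0.
t = [69.06 ± √(69.06² − 2·9.81·191)] / 9.81 = (69.06 ± 31.96) / 9.81, so t = 3.781 s or t = 10.30 s.
The descending-branch root is 10.30 s.

10.3 s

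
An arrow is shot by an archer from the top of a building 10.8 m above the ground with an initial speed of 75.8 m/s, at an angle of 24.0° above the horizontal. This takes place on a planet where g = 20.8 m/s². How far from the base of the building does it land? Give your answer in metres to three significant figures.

Components: vₓ = 75.80 cos 24.0° = 69.25 m/s, v_y0 = 75.80 sin 24.0° = 30.83 m/s.
The projectile lands when y = 10.8 + (30.83) t − ½·20.8·t² = 0. Positive root: t = (30.83 + √(30.83² + 2·20.8·10.8)) / 20.8 = (30.83 + 37.41) / 20.8 = 3.281 s.
Horizontal distance: R = vₓ t = 69.25 × 3.281 = 227.2 m.

227 m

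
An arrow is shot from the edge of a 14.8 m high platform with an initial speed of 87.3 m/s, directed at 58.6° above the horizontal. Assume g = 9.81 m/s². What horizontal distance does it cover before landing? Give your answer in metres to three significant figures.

700 m

vₓ = 87.30 cos 58.6° = 45.48 m/s; v_y0 = 87.30 sin 58.6° = 74.51 m/s.
With up positive and y = 0 at the ground: y(t) = 14.8 + (74.51) t − 4.905 t². Setting y = 0 and taking the positive root: t = [74.51 + √(74.51² + 2·9.81·14.8)] / 9.81 = (74.51 + 76.44) / 9.81 = 15.39 s.
Horizontal distance: R = vₓ t = 45.48 × 15.39 = 699.9 m.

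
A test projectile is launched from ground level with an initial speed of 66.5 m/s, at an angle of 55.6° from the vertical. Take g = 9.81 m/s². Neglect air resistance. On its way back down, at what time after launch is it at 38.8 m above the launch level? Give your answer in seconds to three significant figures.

6.43 s

Resolve: vₓ = 66.50 sin 55.6° = 54.87 m/s and v_y0 = 66.50 cos 55.6° = 37.57 m/s.
Require v_y0 t − ½ g t² = 38.8, i.e. 4.905 t² − 37.57 t + 38.8 = 0.
t = [37.57 ± √(37.57² − 2·9.81·38.8)] / 9.81 = (37.57 ± 25.50) / 9.81, so t = 1.230 s or t = 6.429 s.
The descending-branch root is 6.429 s.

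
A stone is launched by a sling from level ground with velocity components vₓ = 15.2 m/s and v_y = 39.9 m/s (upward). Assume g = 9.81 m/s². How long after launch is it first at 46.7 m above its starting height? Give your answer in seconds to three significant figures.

Height y(t) = 39.90 t − 4.905 t² = 46.7 gives 4.905 t² − 39.90 t + 46.7 = 0.
Quadratic formula: t = (39.90 ± √675.76) / 9.81 = (39.90 ± 26.00) / 9.81 → t = 1.417 s or 6.717 s.
The first (ascending) time is 1.417 s.

1.42 s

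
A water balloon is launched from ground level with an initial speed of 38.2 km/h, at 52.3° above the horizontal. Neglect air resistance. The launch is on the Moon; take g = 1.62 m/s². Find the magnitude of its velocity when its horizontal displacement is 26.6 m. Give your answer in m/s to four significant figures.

6.722 m/s

Convert: 38.2 km/h = 38.2/3.6 = 10.61 m/s.
Horizontal component vₓ = 10.61 cos 52.3° = 6.489 m/s; vertical v_y0 = 10.61 sin 52.3° = 8.396 m/s.
Time to reach x = 26.6 m: t = x/vₓ = 26.6/6.489 = 4.099 s.
Vertical velocity there: v_y = v_y0 − g t = 8.396 − 1.62 × 4.099 = 1.755 m/s.
Speed: √(vₓ² + v_y²) = √(6.489² + 1.755²) = 6.722 m/s.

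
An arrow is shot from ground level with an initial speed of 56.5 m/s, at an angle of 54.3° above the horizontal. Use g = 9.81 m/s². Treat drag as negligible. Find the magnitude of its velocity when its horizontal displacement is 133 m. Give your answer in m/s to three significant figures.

33.6 m/s

Horizontal component vₓ = 56.50 cos 54.3° = 32.97 m/s; vertical v_y0 = 56.50 sin 54.3° = 45.88 m/s.
At x = 133 m, t = x/vₓ = 133/32.97 = 4.034 s.
Vertical velocity there: v_y = v_y0 − g t = 45.88 − 9.81 × 4.034 = 6.310 m/s.
Speed: √(vₓ² + v_y²) = √(32.97² + 6.310²) = 33.57 m/s.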